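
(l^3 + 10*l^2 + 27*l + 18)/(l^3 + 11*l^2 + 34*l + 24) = (l + 3)/(l + 4)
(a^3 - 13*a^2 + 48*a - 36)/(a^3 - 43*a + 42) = (a - 6)/(a + 7)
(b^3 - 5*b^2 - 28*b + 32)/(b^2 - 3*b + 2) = (b^2 - 4*b - 32)/(b - 2)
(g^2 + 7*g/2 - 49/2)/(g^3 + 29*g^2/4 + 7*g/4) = 2*(2*g - 7)/(g*(4*g + 1))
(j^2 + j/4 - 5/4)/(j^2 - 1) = (j + 5/4)/(j + 1)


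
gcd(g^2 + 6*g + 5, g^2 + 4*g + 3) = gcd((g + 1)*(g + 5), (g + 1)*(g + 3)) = g + 1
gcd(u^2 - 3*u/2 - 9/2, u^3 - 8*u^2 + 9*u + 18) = u - 3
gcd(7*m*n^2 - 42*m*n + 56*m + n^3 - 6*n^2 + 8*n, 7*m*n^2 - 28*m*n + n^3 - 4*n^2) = 7*m*n - 28*m + n^2 - 4*n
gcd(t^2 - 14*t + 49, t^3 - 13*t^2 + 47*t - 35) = t - 7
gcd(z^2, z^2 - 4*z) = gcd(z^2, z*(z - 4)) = z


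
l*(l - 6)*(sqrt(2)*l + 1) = sqrt(2)*l^3 - 6*sqrt(2)*l^2 + l^2 - 6*l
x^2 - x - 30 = (x - 6)*(x + 5)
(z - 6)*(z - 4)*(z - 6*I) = z^3 - 10*z^2 - 6*I*z^2 + 24*z + 60*I*z - 144*I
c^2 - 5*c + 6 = (c - 3)*(c - 2)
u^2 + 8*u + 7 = (u + 1)*(u + 7)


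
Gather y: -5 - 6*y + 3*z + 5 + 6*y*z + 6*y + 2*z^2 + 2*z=6*y*z + 2*z^2 + 5*z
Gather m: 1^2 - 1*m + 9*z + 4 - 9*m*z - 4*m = m*(-9*z - 5) + 9*z + 5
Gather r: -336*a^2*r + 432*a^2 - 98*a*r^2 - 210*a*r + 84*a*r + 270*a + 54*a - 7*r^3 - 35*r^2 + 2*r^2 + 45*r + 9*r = 432*a^2 + 324*a - 7*r^3 + r^2*(-98*a - 33) + r*(-336*a^2 - 126*a + 54)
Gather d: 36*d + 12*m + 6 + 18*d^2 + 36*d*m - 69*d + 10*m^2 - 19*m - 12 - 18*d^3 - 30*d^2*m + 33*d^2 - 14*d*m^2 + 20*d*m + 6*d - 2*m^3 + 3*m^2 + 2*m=-18*d^3 + d^2*(51 - 30*m) + d*(-14*m^2 + 56*m - 27) - 2*m^3 + 13*m^2 - 5*m - 6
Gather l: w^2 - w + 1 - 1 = w^2 - w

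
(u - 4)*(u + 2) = u^2 - 2*u - 8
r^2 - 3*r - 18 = (r - 6)*(r + 3)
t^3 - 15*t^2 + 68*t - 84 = (t - 7)*(t - 6)*(t - 2)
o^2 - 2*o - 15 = (o - 5)*(o + 3)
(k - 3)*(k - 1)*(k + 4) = k^3 - 13*k + 12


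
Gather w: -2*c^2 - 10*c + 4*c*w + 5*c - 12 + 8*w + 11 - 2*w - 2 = -2*c^2 - 5*c + w*(4*c + 6) - 3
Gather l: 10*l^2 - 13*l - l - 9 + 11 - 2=10*l^2 - 14*l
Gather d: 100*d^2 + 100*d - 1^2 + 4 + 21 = 100*d^2 + 100*d + 24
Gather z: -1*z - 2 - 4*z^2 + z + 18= 16 - 4*z^2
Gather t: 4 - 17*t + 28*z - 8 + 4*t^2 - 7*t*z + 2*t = 4*t^2 + t*(-7*z - 15) + 28*z - 4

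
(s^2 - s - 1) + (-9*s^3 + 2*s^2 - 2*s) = -9*s^3 + 3*s^2 - 3*s - 1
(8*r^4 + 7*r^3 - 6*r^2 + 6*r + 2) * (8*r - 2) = 64*r^5 + 40*r^4 - 62*r^3 + 60*r^2 + 4*r - 4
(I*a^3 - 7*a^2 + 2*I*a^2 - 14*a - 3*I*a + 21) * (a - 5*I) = I*a^4 - 2*a^3 + 2*I*a^3 - 4*a^2 + 32*I*a^2 + 6*a + 70*I*a - 105*I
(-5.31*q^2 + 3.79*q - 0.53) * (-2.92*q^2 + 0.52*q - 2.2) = 15.5052*q^4 - 13.828*q^3 + 15.2004*q^2 - 8.6136*q + 1.166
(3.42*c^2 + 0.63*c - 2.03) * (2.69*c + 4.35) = 9.1998*c^3 + 16.5717*c^2 - 2.7202*c - 8.8305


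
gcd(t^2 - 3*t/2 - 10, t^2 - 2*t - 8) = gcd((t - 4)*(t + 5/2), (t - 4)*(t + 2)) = t - 4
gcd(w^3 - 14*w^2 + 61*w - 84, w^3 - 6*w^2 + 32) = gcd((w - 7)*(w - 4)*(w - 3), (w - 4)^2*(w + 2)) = w - 4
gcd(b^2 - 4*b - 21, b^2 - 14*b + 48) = 1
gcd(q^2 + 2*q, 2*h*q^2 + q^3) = q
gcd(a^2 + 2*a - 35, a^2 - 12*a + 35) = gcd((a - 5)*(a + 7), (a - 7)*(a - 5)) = a - 5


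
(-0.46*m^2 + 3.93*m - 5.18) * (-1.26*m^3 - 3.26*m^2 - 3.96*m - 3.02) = 0.5796*m^5 - 3.4522*m^4 - 4.4634*m^3 + 2.7132*m^2 + 8.6442*m + 15.6436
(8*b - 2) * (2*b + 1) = 16*b^2 + 4*b - 2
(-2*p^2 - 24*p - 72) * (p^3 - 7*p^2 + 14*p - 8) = -2*p^5 - 10*p^4 + 68*p^3 + 184*p^2 - 816*p + 576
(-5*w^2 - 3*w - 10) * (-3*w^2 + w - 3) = 15*w^4 + 4*w^3 + 42*w^2 - w + 30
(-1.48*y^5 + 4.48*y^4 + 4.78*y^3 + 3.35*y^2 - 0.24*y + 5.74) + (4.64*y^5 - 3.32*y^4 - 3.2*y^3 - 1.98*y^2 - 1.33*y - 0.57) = 3.16*y^5 + 1.16*y^4 + 1.58*y^3 + 1.37*y^2 - 1.57*y + 5.17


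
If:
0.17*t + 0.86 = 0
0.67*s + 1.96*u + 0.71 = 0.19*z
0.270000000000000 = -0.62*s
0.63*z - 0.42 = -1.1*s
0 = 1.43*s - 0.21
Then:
No Solution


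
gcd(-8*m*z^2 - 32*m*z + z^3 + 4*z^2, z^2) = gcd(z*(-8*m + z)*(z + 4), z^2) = z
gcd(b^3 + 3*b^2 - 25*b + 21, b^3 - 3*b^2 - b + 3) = b^2 - 4*b + 3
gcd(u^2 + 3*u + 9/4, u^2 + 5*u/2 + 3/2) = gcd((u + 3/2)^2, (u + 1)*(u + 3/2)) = u + 3/2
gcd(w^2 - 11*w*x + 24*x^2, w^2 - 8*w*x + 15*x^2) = -w + 3*x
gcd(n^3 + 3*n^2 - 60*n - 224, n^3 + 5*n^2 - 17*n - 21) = n + 7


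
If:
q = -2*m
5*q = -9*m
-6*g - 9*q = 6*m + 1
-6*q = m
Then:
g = -1/6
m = 0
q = 0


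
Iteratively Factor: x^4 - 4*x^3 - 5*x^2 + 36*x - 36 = (x - 2)*(x^3 - 2*x^2 - 9*x + 18) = (x - 2)^2*(x^2 - 9) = (x - 3)*(x - 2)^2*(x + 3)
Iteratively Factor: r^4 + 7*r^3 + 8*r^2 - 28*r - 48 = (r - 2)*(r^3 + 9*r^2 + 26*r + 24) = (r - 2)*(r + 2)*(r^2 + 7*r + 12) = (r - 2)*(r + 2)*(r + 3)*(r + 4)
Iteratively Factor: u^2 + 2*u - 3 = (u + 3)*(u - 1)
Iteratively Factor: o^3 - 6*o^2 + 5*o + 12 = (o + 1)*(o^2 - 7*o + 12) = (o - 4)*(o + 1)*(o - 3)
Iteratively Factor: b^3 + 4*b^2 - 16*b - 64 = (b + 4)*(b^2 - 16) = (b - 4)*(b + 4)*(b + 4)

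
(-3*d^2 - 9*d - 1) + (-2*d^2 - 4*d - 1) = -5*d^2 - 13*d - 2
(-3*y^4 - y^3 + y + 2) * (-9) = 27*y^4 + 9*y^3 - 9*y - 18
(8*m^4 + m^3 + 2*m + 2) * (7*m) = 56*m^5 + 7*m^4 + 14*m^2 + 14*m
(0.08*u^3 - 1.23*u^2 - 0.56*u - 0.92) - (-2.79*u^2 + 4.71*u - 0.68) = 0.08*u^3 + 1.56*u^2 - 5.27*u - 0.24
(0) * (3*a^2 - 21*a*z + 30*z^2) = 0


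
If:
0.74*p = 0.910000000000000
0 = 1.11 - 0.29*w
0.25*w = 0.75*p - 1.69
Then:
No Solution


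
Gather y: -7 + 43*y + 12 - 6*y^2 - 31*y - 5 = -6*y^2 + 12*y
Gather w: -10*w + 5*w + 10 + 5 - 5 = 10 - 5*w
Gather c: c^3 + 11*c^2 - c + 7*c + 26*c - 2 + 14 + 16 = c^3 + 11*c^2 + 32*c + 28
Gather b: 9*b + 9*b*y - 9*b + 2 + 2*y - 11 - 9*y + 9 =9*b*y - 7*y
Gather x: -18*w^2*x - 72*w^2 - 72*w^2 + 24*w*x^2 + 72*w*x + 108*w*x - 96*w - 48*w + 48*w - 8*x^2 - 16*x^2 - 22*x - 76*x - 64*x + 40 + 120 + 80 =-144*w^2 - 96*w + x^2*(24*w - 24) + x*(-18*w^2 + 180*w - 162) + 240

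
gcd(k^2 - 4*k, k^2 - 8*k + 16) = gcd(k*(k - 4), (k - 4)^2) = k - 4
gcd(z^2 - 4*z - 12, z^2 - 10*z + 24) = z - 6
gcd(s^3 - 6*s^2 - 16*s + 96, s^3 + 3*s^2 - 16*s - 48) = s^2 - 16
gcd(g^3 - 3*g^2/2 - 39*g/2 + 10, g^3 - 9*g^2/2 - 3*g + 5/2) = g^2 - 11*g/2 + 5/2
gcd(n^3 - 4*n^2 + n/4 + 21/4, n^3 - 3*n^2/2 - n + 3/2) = n^2 - n/2 - 3/2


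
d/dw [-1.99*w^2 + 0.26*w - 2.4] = 0.26 - 3.98*w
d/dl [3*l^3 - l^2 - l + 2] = 9*l^2 - 2*l - 1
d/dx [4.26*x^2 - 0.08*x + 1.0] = 8.52*x - 0.08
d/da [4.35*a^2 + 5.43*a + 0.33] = 8.7*a + 5.43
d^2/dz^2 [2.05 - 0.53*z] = 0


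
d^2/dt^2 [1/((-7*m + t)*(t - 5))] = 2*(-(7*m - t)^2 + (7*m - t)*(t - 5) - (t - 5)^2)/((7*m - t)^3*(t - 5)^3)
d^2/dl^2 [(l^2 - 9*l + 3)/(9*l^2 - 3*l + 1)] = 52*(-27*l^3 + 27*l^2 - 1)/(729*l^6 - 729*l^5 + 486*l^4 - 189*l^3 + 54*l^2 - 9*l + 1)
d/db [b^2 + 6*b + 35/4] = 2*b + 6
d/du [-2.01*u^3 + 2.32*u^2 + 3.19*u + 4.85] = -6.03*u^2 + 4.64*u + 3.19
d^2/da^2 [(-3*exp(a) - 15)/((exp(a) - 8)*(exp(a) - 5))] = 3*(-exp(4*a) - 33*exp(3*a) + 435*exp(2*a) - 565*exp(a) - 4200)*exp(a)/(exp(6*a) - 39*exp(5*a) + 627*exp(4*a) - 5317*exp(3*a) + 25080*exp(2*a) - 62400*exp(a) + 64000)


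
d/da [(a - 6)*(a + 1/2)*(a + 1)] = 3*a^2 - 9*a - 17/2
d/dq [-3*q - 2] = -3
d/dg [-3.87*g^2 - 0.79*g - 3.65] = -7.74*g - 0.79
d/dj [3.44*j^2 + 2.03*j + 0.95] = 6.88*j + 2.03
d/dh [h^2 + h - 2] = 2*h + 1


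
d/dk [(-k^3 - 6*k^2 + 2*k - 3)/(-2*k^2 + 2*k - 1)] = (2*k^4 - 4*k^3 - 5*k^2 + 4)/(4*k^4 - 8*k^3 + 8*k^2 - 4*k + 1)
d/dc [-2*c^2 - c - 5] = -4*c - 1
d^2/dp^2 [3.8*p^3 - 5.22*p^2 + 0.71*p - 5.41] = 22.8*p - 10.44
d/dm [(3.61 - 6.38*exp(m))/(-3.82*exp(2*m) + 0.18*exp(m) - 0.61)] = (-24.3716*exp(2*m) + 27.5804*exp(m) + 3.242)*exp(m)/(14.5924*exp(4*m) - 1.3752*exp(3*m) + 4.6928*exp(2*m) - 0.2196*exp(m) + 0.3721)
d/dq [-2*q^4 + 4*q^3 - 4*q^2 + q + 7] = -8*q^3 + 12*q^2 - 8*q + 1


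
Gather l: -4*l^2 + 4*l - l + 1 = -4*l^2 + 3*l + 1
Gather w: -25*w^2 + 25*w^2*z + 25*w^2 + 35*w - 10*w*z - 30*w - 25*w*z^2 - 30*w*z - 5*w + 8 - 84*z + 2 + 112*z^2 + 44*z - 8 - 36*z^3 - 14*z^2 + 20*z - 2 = 25*w^2*z + w*(-25*z^2 - 40*z) - 36*z^3 + 98*z^2 - 20*z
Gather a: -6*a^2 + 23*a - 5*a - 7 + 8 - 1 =-6*a^2 + 18*a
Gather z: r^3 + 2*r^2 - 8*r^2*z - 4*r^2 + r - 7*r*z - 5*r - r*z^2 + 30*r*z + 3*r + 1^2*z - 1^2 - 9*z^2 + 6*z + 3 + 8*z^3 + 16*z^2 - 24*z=r^3 - 2*r^2 - r + 8*z^3 + z^2*(7 - r) + z*(-8*r^2 + 23*r - 17) + 2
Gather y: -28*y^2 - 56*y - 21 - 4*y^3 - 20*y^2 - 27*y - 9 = -4*y^3 - 48*y^2 - 83*y - 30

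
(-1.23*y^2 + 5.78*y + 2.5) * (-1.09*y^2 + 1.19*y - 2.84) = 1.3407*y^4 - 7.7639*y^3 + 7.6464*y^2 - 13.4402*y - 7.1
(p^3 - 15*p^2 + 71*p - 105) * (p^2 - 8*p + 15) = p^5 - 23*p^4 + 206*p^3 - 898*p^2 + 1905*p - 1575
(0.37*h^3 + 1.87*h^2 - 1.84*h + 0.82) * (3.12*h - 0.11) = 1.1544*h^4 + 5.7937*h^3 - 5.9465*h^2 + 2.7608*h - 0.0902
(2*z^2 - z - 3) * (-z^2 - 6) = -2*z^4 + z^3 - 9*z^2 + 6*z + 18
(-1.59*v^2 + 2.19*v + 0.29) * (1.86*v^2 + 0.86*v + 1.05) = -2.9574*v^4 + 2.706*v^3 + 0.7533*v^2 + 2.5489*v + 0.3045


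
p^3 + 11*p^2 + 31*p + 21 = (p + 1)*(p + 3)*(p + 7)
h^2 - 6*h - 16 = (h - 8)*(h + 2)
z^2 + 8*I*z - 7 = (z + I)*(z + 7*I)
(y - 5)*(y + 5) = y^2 - 25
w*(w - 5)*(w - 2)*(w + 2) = w^4 - 5*w^3 - 4*w^2 + 20*w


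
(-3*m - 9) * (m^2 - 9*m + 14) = -3*m^3 + 18*m^2 + 39*m - 126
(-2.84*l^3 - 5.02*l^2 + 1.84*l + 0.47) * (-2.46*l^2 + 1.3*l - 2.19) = 6.9864*l^5 + 8.6572*l^4 - 4.8328*l^3 + 12.2296*l^2 - 3.4186*l - 1.0293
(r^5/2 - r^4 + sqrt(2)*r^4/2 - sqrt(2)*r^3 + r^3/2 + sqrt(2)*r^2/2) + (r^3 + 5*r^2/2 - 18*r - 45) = r^5/2 - r^4 + sqrt(2)*r^4/2 - sqrt(2)*r^3 + 3*r^3/2 + sqrt(2)*r^2/2 + 5*r^2/2 - 18*r - 45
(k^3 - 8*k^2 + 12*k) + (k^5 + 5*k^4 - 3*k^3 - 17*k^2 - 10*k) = k^5 + 5*k^4 - 2*k^3 - 25*k^2 + 2*k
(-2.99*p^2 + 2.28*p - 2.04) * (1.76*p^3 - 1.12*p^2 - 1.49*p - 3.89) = -5.2624*p^5 + 7.3616*p^4 - 1.6889*p^3 + 10.5187*p^2 - 5.8296*p + 7.9356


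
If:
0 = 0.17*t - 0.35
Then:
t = 2.06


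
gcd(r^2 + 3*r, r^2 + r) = r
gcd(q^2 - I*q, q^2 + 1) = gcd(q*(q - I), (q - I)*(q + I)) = q - I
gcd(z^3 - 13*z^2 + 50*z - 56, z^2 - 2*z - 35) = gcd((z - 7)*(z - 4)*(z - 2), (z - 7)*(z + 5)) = z - 7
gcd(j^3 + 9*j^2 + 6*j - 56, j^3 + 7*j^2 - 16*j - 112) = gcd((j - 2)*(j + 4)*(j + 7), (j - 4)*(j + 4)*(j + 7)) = j^2 + 11*j + 28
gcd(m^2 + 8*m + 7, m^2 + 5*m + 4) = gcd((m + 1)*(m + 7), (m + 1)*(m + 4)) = m + 1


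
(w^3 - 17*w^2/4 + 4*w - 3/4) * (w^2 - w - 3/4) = w^5 - 21*w^4/4 + 15*w^3/2 - 25*w^2/16 - 9*w/4 + 9/16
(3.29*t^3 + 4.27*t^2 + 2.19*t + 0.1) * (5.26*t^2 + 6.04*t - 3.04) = 17.3054*t^5 + 42.3318*t^4 + 27.3086*t^3 + 0.7728*t^2 - 6.0536*t - 0.304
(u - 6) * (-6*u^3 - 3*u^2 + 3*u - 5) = -6*u^4 + 33*u^3 + 21*u^2 - 23*u + 30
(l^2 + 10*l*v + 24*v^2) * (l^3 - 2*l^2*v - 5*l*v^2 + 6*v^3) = l^5 + 8*l^4*v - l^3*v^2 - 92*l^2*v^3 - 60*l*v^4 + 144*v^5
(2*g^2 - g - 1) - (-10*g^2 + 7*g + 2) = 12*g^2 - 8*g - 3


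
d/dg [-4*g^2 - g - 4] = -8*g - 1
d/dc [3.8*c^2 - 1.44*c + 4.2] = 7.6*c - 1.44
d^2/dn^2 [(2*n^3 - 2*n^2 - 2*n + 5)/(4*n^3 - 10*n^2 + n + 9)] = 2*(48*n^6 - 120*n^5 + 312*n^4 - 1126*n^3 + 1506*n^2 - 744*n + 311)/(64*n^9 - 480*n^8 + 1248*n^7 - 808*n^6 - 1848*n^5 + 2886*n^4 + 433*n^3 - 2403*n^2 + 243*n + 729)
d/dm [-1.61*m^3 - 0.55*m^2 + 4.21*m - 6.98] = -4.83*m^2 - 1.1*m + 4.21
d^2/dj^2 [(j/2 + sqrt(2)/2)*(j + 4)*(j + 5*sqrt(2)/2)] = 3*j + 4 + 7*sqrt(2)/2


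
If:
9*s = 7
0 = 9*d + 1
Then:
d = -1/9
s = 7/9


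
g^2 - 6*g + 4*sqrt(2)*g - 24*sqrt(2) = (g - 6)*(g + 4*sqrt(2))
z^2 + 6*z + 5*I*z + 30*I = (z + 6)*(z + 5*I)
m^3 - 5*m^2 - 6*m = m*(m - 6)*(m + 1)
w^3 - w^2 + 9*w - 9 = (w - 1)*(w - 3*I)*(w + 3*I)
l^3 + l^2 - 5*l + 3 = (l - 1)^2*(l + 3)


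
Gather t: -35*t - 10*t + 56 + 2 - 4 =54 - 45*t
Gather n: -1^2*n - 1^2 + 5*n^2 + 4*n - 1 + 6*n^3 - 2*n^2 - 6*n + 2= 6*n^3 + 3*n^2 - 3*n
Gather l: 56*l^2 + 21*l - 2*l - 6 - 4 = 56*l^2 + 19*l - 10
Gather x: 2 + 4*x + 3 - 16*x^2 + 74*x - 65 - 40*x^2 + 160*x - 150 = -56*x^2 + 238*x - 210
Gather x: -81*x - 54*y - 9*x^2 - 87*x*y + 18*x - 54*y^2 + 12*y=-9*x^2 + x*(-87*y - 63) - 54*y^2 - 42*y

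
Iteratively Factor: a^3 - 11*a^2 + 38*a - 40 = (a - 5)*(a^2 - 6*a + 8) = (a - 5)*(a - 4)*(a - 2)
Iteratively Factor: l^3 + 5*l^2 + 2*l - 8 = (l - 1)*(l^2 + 6*l + 8) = (l - 1)*(l + 2)*(l + 4)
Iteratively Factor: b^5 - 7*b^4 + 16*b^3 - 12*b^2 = (b - 3)*(b^4 - 4*b^3 + 4*b^2) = (b - 3)*(b - 2)*(b^3 - 2*b^2) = b*(b - 3)*(b - 2)*(b^2 - 2*b) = b*(b - 3)*(b - 2)^2*(b)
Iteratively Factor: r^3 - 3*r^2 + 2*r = (r - 1)*(r^2 - 2*r) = (r - 2)*(r - 1)*(r)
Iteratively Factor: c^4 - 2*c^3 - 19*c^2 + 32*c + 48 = (c - 4)*(c^3 + 2*c^2 - 11*c - 12) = (c - 4)*(c + 1)*(c^2 + c - 12) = (c - 4)*(c - 3)*(c + 1)*(c + 4)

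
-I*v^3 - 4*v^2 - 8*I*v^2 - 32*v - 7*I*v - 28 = (v + 7)*(v - 4*I)*(-I*v - I)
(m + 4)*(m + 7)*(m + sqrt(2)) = m^3 + sqrt(2)*m^2 + 11*m^2 + 11*sqrt(2)*m + 28*m + 28*sqrt(2)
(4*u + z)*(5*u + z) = 20*u^2 + 9*u*z + z^2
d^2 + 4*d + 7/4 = (d + 1/2)*(d + 7/2)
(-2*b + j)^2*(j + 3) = 4*b^2*j + 12*b^2 - 4*b*j^2 - 12*b*j + j^3 + 3*j^2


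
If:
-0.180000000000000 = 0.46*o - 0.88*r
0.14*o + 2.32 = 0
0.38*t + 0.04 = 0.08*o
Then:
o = -16.57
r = -8.46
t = -3.59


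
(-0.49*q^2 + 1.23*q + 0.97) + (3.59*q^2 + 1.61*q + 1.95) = 3.1*q^2 + 2.84*q + 2.92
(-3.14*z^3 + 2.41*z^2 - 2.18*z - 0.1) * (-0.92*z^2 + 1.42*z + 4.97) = 2.8888*z^5 - 6.676*z^4 - 10.178*z^3 + 8.9741*z^2 - 10.9766*z - 0.497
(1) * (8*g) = 8*g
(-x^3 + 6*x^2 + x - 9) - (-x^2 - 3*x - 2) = -x^3 + 7*x^2 + 4*x - 7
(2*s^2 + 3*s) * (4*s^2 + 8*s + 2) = 8*s^4 + 28*s^3 + 28*s^2 + 6*s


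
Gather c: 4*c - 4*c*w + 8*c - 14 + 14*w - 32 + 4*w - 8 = c*(12 - 4*w) + 18*w - 54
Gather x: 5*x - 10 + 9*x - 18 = 14*x - 28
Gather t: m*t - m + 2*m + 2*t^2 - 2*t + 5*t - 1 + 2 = m + 2*t^2 + t*(m + 3) + 1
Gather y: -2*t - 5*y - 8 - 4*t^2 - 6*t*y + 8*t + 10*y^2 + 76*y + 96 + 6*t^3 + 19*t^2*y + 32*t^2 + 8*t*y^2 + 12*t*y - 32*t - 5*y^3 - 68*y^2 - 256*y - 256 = 6*t^3 + 28*t^2 - 26*t - 5*y^3 + y^2*(8*t - 58) + y*(19*t^2 + 6*t - 185) - 168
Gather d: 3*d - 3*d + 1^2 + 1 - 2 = 0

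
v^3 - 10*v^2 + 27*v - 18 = (v - 6)*(v - 3)*(v - 1)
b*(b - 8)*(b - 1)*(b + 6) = b^4 - 3*b^3 - 46*b^2 + 48*b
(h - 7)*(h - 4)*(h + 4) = h^3 - 7*h^2 - 16*h + 112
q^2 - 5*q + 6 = (q - 3)*(q - 2)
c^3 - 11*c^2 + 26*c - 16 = (c - 8)*(c - 2)*(c - 1)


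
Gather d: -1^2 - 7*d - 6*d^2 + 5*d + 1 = -6*d^2 - 2*d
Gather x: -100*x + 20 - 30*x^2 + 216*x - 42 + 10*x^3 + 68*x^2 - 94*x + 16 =10*x^3 + 38*x^2 + 22*x - 6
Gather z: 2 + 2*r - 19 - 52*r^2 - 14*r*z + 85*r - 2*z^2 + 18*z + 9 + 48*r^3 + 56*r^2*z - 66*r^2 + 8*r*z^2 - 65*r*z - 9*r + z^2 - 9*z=48*r^3 - 118*r^2 + 78*r + z^2*(8*r - 1) + z*(56*r^2 - 79*r + 9) - 8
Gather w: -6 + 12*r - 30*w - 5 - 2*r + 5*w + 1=10*r - 25*w - 10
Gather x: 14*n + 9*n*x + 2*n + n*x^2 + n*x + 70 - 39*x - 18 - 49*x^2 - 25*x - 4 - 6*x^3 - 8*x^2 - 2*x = 16*n - 6*x^3 + x^2*(n - 57) + x*(10*n - 66) + 48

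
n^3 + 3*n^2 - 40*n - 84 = (n - 6)*(n + 2)*(n + 7)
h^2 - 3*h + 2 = (h - 2)*(h - 1)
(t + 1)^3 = t^3 + 3*t^2 + 3*t + 1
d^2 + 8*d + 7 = (d + 1)*(d + 7)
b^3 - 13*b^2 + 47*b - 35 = (b - 7)*(b - 5)*(b - 1)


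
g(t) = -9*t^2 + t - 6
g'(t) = 1 - 18*t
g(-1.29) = -22.27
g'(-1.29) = 24.22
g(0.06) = -5.97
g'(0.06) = -0.08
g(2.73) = -70.35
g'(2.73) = -48.14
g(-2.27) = -54.65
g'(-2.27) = 41.86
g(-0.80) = -12.56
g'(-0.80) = 15.40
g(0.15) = -6.05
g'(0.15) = -1.70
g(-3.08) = -94.46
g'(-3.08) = 56.44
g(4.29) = -167.35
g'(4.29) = -76.22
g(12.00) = -1290.00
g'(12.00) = -215.00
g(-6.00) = -336.00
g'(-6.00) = 109.00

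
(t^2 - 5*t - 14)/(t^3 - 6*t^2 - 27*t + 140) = (t + 2)/(t^2 + t - 20)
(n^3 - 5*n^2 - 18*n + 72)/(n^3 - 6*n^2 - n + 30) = (n^2 - 2*n - 24)/(n^2 - 3*n - 10)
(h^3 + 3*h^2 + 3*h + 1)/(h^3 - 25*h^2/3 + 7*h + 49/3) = 3*(h^2 + 2*h + 1)/(3*h^2 - 28*h + 49)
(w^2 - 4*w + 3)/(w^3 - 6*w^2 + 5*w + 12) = (w - 1)/(w^2 - 3*w - 4)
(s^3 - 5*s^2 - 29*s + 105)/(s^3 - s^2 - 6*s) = (s^2 - 2*s - 35)/(s*(s + 2))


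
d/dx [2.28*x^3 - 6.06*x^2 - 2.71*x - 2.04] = 6.84*x^2 - 12.12*x - 2.71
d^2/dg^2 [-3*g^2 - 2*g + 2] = -6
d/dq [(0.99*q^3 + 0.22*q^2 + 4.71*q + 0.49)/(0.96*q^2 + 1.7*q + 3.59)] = (0.9504*q^4 + 3.366*q^3 + 6.5147*q^2 + 0.6388*q + 16.0759)/(0.9216*q^4 + 3.264*q^3 + 9.7828*q^2 + 12.206*q + 12.8881)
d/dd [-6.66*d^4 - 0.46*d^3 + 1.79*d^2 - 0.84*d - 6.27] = -26.64*d^3 - 1.38*d^2 + 3.58*d - 0.84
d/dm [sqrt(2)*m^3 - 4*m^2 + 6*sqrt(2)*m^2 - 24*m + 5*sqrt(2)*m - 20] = 3*sqrt(2)*m^2 - 8*m + 12*sqrt(2)*m - 24 + 5*sqrt(2)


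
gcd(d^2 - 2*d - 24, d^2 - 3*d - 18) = d - 6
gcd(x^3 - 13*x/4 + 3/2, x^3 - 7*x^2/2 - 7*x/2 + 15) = x + 2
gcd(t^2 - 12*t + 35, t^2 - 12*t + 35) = t^2 - 12*t + 35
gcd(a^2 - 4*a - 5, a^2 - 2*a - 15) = a - 5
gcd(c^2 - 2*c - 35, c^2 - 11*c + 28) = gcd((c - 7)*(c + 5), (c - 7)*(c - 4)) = c - 7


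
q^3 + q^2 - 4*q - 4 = (q - 2)*(q + 1)*(q + 2)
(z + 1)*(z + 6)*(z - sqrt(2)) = z^3 - sqrt(2)*z^2 + 7*z^2 - 7*sqrt(2)*z + 6*z - 6*sqrt(2)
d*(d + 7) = d^2 + 7*d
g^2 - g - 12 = (g - 4)*(g + 3)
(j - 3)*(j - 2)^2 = j^3 - 7*j^2 + 16*j - 12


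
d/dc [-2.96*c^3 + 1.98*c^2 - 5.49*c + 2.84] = -8.88*c^2 + 3.96*c - 5.49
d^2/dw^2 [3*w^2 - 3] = 6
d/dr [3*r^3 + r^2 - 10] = r*(9*r + 2)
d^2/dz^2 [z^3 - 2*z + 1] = 6*z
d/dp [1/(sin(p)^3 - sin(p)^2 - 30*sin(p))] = (-3*sin(p)^2 + 2*sin(p) + 30)*cos(p)/((sin(p) + cos(p)^2 + 29)^2*sin(p)^2)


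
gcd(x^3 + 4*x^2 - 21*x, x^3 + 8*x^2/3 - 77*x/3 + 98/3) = x + 7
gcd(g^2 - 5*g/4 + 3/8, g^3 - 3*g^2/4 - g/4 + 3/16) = g^2 - 5*g/4 + 3/8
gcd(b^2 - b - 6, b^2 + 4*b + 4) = b + 2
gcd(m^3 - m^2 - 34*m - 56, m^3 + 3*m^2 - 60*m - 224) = m + 4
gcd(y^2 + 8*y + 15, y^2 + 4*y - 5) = y + 5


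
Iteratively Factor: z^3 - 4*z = (z - 2)*(z^2 + 2*z) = (z - 2)*(z + 2)*(z)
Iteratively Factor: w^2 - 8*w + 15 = (w - 5)*(w - 3)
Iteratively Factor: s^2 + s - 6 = (s - 2)*(s + 3)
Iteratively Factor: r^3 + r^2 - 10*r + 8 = (r - 1)*(r^2 + 2*r - 8) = (r - 2)*(r - 1)*(r + 4)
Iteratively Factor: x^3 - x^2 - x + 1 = (x - 1)*(x^2 - 1) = (x - 1)^2*(x + 1)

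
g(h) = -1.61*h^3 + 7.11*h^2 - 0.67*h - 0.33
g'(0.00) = -0.67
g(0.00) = -0.33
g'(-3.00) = -86.80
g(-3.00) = 109.14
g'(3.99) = -20.83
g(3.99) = 7.92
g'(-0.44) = -7.86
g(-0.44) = 1.48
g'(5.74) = -78.18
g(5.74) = -74.40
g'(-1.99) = -48.10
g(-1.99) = 41.85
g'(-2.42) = -63.37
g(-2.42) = 65.75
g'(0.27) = 2.82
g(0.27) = -0.02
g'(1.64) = 9.66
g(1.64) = 10.59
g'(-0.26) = -4.69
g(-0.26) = 0.35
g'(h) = -4.83*h^2 + 14.22*h - 0.67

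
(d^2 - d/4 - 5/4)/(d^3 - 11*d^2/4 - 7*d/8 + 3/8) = 2*(4*d^2 - d - 5)/(8*d^3 - 22*d^2 - 7*d + 3)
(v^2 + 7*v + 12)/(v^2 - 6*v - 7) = (v^2 + 7*v + 12)/(v^2 - 6*v - 7)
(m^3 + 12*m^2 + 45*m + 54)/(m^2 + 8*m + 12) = (m^2 + 6*m + 9)/(m + 2)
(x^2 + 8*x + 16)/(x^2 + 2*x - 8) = (x + 4)/(x - 2)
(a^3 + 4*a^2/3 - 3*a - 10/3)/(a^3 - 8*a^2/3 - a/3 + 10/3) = (a + 2)/(a - 2)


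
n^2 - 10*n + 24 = (n - 6)*(n - 4)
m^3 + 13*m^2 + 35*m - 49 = (m - 1)*(m + 7)^2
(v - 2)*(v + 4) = v^2 + 2*v - 8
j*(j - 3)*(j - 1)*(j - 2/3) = j^4 - 14*j^3/3 + 17*j^2/3 - 2*j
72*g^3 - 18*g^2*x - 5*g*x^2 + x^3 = (-6*g + x)*(-3*g + x)*(4*g + x)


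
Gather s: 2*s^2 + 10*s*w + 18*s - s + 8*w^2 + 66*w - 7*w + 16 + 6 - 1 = 2*s^2 + s*(10*w + 17) + 8*w^2 + 59*w + 21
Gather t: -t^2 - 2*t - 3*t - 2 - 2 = -t^2 - 5*t - 4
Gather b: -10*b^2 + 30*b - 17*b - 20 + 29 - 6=-10*b^2 + 13*b + 3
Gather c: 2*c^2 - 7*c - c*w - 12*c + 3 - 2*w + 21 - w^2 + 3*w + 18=2*c^2 + c*(-w - 19) - w^2 + w + 42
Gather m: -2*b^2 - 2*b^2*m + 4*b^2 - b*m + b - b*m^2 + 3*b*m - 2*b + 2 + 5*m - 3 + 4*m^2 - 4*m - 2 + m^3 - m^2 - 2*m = 2*b^2 - b + m^3 + m^2*(3 - b) + m*(-2*b^2 + 2*b - 1) - 3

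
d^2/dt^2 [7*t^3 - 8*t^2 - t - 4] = 42*t - 16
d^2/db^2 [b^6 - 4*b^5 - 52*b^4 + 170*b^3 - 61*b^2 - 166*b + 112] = 30*b^4 - 80*b^3 - 624*b^2 + 1020*b - 122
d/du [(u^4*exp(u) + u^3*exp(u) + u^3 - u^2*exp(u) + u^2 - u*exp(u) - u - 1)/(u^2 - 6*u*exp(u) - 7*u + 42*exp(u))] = ((u^2 - 6*u*exp(u) - 7*u + 42*exp(u))*(u^4*exp(u) + 5*u^3*exp(u) + 2*u^2*exp(u) + 3*u^2 - 3*u*exp(u) + 2*u - exp(u) - 1) + (6*u*exp(u) - 2*u - 36*exp(u) + 7)*(u^4*exp(u) + u^3*exp(u) + u^3 - u^2*exp(u) + u^2 - u*exp(u) - u - 1))/(u^2 - 6*u*exp(u) - 7*u + 42*exp(u))^2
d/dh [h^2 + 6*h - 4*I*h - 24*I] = 2*h + 6 - 4*I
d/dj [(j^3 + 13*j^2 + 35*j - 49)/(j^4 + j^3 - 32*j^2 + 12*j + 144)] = (-j^6 - 26*j^5 - 150*j^4 + 150*j^3 + 1855*j^2 + 608*j + 5628)/(j^8 + 2*j^7 - 63*j^6 - 40*j^5 + 1336*j^4 - 480*j^3 - 9072*j^2 + 3456*j + 20736)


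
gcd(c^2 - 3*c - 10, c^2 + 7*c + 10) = c + 2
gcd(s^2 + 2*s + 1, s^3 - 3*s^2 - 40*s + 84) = 1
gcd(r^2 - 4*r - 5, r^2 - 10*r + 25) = r - 5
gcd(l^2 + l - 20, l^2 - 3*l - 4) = l - 4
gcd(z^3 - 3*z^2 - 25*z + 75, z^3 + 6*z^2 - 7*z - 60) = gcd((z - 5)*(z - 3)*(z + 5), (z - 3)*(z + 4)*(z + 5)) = z^2 + 2*z - 15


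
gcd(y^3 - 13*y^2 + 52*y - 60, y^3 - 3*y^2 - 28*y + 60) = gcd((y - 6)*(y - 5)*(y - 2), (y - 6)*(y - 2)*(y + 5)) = y^2 - 8*y + 12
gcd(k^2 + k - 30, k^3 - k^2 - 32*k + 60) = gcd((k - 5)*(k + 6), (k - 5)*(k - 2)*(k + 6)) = k^2 + k - 30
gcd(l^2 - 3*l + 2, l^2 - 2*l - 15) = 1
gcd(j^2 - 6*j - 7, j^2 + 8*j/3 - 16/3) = 1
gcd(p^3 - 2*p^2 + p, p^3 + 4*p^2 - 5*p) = p^2 - p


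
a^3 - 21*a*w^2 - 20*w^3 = (a - 5*w)*(a + w)*(a + 4*w)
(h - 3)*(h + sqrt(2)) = h^2 - 3*h + sqrt(2)*h - 3*sqrt(2)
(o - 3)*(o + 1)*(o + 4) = o^3 + 2*o^2 - 11*o - 12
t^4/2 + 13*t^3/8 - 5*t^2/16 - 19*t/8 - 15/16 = (t/2 + 1/2)*(t - 5/4)*(t + 1/2)*(t + 3)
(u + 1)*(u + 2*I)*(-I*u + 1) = -I*u^3 + 3*u^2 - I*u^2 + 3*u + 2*I*u + 2*I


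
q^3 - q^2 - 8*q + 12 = (q - 2)^2*(q + 3)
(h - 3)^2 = h^2 - 6*h + 9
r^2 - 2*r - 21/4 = (r - 7/2)*(r + 3/2)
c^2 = c^2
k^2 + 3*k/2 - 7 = (k - 2)*(k + 7/2)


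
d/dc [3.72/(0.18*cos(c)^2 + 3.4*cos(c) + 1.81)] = (1.3392*cos(c) + 12.648)*sin(c)/(0.18*cos(c)^2 + 3.4*cos(c) + 1.81)^2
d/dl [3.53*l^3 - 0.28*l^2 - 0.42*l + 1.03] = 10.59*l^2 - 0.56*l - 0.42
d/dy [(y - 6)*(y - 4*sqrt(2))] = 2*y - 6 - 4*sqrt(2)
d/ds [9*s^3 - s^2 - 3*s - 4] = 27*s^2 - 2*s - 3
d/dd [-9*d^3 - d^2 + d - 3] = -27*d^2 - 2*d + 1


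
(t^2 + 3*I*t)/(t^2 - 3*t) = (t + 3*I)/(t - 3)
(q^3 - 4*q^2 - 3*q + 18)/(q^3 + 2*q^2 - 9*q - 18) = (q - 3)/(q + 3)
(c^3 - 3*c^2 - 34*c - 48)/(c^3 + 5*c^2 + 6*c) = (c - 8)/c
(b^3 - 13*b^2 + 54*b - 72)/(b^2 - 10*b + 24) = b - 3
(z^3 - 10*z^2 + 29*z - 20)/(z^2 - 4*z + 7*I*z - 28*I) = (z^2 - 6*z + 5)/(z + 7*I)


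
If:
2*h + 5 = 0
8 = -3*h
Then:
No Solution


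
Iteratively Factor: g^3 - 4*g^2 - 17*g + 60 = (g - 3)*(g^2 - g - 20) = (g - 5)*(g - 3)*(g + 4)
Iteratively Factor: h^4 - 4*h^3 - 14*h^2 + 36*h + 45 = (h + 1)*(h^3 - 5*h^2 - 9*h + 45) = (h - 3)*(h + 1)*(h^2 - 2*h - 15) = (h - 3)*(h + 1)*(h + 3)*(h - 5)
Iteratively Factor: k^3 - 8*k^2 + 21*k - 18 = (k - 2)*(k^2 - 6*k + 9) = (k - 3)*(k - 2)*(k - 3)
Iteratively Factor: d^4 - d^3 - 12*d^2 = (d)*(d^3 - d^2 - 12*d) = d^2*(d^2 - d - 12) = d^2*(d - 4)*(d + 3)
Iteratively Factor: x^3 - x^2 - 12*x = (x)*(x^2 - x - 12) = x*(x + 3)*(x - 4)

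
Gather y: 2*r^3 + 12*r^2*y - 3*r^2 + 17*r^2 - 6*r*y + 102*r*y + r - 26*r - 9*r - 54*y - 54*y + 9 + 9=2*r^3 + 14*r^2 - 34*r + y*(12*r^2 + 96*r - 108) + 18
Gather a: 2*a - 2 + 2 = 2*a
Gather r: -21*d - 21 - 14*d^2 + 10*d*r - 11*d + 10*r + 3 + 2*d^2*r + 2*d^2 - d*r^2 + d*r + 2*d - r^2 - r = -12*d^2 - 30*d + r^2*(-d - 1) + r*(2*d^2 + 11*d + 9) - 18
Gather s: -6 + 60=54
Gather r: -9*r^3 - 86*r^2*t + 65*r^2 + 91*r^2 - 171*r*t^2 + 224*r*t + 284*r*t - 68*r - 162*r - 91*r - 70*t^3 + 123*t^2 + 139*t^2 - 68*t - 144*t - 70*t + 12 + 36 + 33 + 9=-9*r^3 + r^2*(156 - 86*t) + r*(-171*t^2 + 508*t - 321) - 70*t^3 + 262*t^2 - 282*t + 90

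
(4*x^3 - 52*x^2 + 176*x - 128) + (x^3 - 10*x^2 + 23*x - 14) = 5*x^3 - 62*x^2 + 199*x - 142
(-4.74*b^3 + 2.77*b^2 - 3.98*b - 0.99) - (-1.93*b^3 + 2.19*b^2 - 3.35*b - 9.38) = -2.81*b^3 + 0.58*b^2 - 0.63*b + 8.39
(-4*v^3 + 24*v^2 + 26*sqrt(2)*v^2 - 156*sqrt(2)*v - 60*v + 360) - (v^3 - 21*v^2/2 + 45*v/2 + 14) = -5*v^3 + 69*v^2/2 + 26*sqrt(2)*v^2 - 156*sqrt(2)*v - 165*v/2 + 346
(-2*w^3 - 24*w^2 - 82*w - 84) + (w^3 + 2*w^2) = -w^3 - 22*w^2 - 82*w - 84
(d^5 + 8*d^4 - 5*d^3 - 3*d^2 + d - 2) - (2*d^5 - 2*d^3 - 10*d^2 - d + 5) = -d^5 + 8*d^4 - 3*d^3 + 7*d^2 + 2*d - 7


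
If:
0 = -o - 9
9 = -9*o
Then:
No Solution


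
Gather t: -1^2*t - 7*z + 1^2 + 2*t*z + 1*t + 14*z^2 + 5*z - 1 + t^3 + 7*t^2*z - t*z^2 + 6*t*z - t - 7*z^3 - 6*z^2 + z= t^3 + 7*t^2*z + t*(-z^2 + 8*z - 1) - 7*z^3 + 8*z^2 - z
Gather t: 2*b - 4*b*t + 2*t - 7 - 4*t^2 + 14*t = 2*b - 4*t^2 + t*(16 - 4*b) - 7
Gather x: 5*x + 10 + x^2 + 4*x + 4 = x^2 + 9*x + 14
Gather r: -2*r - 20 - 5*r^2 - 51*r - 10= -5*r^2 - 53*r - 30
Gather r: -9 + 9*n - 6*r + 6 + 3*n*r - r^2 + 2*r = 9*n - r^2 + r*(3*n - 4) - 3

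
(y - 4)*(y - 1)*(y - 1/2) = y^3 - 11*y^2/2 + 13*y/2 - 2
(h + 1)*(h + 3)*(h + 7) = h^3 + 11*h^2 + 31*h + 21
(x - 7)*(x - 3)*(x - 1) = x^3 - 11*x^2 + 31*x - 21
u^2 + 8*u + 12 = (u + 2)*(u + 6)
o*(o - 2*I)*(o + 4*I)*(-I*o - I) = -I*o^4 + 2*o^3 - I*o^3 + 2*o^2 - 8*I*o^2 - 8*I*o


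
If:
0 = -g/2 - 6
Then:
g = -12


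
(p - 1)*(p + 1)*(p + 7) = p^3 + 7*p^2 - p - 7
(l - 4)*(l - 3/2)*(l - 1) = l^3 - 13*l^2/2 + 23*l/2 - 6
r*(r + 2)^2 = r^3 + 4*r^2 + 4*r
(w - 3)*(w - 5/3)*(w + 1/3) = w^3 - 13*w^2/3 + 31*w/9 + 5/3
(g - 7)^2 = g^2 - 14*g + 49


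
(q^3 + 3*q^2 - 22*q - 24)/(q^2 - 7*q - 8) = (q^2 + 2*q - 24)/(q - 8)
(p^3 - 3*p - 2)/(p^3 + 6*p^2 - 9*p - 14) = (p + 1)/(p + 7)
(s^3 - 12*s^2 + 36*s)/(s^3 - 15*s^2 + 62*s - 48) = s*(s - 6)/(s^2 - 9*s + 8)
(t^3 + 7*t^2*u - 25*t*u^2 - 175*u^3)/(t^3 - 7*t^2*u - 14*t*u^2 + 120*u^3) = (t^2 + 12*t*u + 35*u^2)/(t^2 - 2*t*u - 24*u^2)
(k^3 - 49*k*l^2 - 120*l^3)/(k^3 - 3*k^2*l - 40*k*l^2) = (k + 3*l)/k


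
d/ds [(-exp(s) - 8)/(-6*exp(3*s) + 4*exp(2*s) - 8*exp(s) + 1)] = (-12*exp(3*s) - 140*exp(2*s) + 64*exp(s) - 65)*exp(s)/(36*exp(6*s) - 48*exp(5*s) + 112*exp(4*s) - 76*exp(3*s) + 72*exp(2*s) - 16*exp(s) + 1)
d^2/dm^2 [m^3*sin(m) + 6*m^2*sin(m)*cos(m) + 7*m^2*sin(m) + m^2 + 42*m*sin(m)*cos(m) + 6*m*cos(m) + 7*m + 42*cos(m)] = -m^3*sin(m) - 7*m^2*sin(m) - 12*m^2*sin(2*m) + 6*m^2*cos(m) + 6*m*sin(m) - 84*m*sin(2*m) + 22*m*cos(m) + 24*m*cos(2*m) + 2*sin(m) + 6*sin(2*m) - 42*cos(m) + 84*cos(2*m) + 2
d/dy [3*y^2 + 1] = 6*y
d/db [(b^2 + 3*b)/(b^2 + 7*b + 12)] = 4/(b^2 + 8*b + 16)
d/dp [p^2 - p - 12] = 2*p - 1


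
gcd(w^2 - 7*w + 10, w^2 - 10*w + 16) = w - 2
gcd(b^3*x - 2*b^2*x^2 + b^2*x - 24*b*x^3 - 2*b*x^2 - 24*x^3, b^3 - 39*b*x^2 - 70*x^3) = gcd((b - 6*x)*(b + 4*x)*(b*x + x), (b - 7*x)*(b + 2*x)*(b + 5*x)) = 1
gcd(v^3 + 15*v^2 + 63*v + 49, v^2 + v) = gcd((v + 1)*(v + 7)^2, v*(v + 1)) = v + 1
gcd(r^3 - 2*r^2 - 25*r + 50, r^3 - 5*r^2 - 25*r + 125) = r^2 - 25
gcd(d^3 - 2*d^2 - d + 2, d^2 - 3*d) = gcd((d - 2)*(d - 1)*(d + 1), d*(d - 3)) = 1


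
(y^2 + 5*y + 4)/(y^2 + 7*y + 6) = (y + 4)/(y + 6)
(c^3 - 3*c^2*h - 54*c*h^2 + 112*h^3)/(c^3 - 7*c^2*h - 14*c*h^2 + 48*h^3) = (c + 7*h)/(c + 3*h)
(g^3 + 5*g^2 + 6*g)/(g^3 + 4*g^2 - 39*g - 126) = g*(g + 2)/(g^2 + g - 42)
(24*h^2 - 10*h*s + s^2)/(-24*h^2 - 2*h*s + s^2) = (-4*h + s)/(4*h + s)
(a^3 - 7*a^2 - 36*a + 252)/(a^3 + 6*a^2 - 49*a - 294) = (a - 6)/(a + 7)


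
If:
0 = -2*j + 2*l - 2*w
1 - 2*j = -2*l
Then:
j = l + 1/2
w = -1/2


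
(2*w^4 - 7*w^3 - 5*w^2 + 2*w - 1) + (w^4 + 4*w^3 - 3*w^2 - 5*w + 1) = 3*w^4 - 3*w^3 - 8*w^2 - 3*w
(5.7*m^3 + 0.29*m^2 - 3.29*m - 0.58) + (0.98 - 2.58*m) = 5.7*m^3 + 0.29*m^2 - 5.87*m + 0.4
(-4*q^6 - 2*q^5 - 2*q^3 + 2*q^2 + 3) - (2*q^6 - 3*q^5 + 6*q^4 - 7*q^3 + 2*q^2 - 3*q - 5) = -6*q^6 + q^5 - 6*q^4 + 5*q^3 + 3*q + 8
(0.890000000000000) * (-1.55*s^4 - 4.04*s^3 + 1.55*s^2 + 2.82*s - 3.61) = -1.3795*s^4 - 3.5956*s^3 + 1.3795*s^2 + 2.5098*s - 3.2129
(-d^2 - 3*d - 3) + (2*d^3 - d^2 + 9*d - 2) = 2*d^3 - 2*d^2 + 6*d - 5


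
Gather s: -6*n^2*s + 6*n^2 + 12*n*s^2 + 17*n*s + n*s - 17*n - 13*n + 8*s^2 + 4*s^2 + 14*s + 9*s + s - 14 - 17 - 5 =6*n^2 - 30*n + s^2*(12*n + 12) + s*(-6*n^2 + 18*n + 24) - 36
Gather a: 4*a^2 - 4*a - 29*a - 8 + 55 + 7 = 4*a^2 - 33*a + 54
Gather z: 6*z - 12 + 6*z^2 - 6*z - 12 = 6*z^2 - 24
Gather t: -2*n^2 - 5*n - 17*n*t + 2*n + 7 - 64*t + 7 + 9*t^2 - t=-2*n^2 - 3*n + 9*t^2 + t*(-17*n - 65) + 14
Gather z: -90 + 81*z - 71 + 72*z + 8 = 153*z - 153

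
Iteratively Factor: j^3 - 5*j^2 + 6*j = (j - 3)*(j^2 - 2*j) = (j - 3)*(j - 2)*(j)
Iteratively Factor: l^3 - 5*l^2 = (l - 5)*(l^2) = l*(l - 5)*(l)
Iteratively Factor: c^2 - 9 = (c - 3)*(c + 3)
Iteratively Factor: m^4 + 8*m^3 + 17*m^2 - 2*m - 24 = (m + 3)*(m^3 + 5*m^2 + 2*m - 8) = (m - 1)*(m + 3)*(m^2 + 6*m + 8) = (m - 1)*(m + 3)*(m + 4)*(m + 2)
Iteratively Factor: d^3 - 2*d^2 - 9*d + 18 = (d - 3)*(d^2 + d - 6) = (d - 3)*(d + 3)*(d - 2)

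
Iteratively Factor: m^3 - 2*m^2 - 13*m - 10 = (m + 1)*(m^2 - 3*m - 10) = (m - 5)*(m + 1)*(m + 2)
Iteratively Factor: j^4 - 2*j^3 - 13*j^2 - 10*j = (j - 5)*(j^3 + 3*j^2 + 2*j) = (j - 5)*(j + 2)*(j^2 + j) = j*(j - 5)*(j + 2)*(j + 1)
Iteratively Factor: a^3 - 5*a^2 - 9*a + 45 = (a - 5)*(a^2 - 9) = (a - 5)*(a - 3)*(a + 3)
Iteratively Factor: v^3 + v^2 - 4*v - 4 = (v - 2)*(v^2 + 3*v + 2) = (v - 2)*(v + 2)*(v + 1)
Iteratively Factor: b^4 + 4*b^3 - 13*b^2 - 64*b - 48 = (b + 4)*(b^3 - 13*b - 12) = (b + 3)*(b + 4)*(b^2 - 3*b - 4) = (b - 4)*(b + 3)*(b + 4)*(b + 1)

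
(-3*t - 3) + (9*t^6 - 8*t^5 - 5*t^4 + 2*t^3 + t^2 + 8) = 9*t^6 - 8*t^5 - 5*t^4 + 2*t^3 + t^2 - 3*t + 5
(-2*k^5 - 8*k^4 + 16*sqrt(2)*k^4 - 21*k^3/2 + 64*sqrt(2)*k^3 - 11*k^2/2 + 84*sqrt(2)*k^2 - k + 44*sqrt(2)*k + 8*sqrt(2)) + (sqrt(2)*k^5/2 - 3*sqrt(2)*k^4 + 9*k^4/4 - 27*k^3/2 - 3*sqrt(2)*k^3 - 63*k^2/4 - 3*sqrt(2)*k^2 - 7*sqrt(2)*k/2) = -2*k^5 + sqrt(2)*k^5/2 - 23*k^4/4 + 13*sqrt(2)*k^4 - 24*k^3 + 61*sqrt(2)*k^3 - 85*k^2/4 + 81*sqrt(2)*k^2 - k + 81*sqrt(2)*k/2 + 8*sqrt(2)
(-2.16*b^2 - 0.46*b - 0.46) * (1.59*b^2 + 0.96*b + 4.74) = -3.4344*b^4 - 2.805*b^3 - 11.4114*b^2 - 2.622*b - 2.1804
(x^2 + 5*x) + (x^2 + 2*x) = 2*x^2 + 7*x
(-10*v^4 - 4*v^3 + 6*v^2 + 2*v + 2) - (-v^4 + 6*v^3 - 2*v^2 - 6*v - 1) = -9*v^4 - 10*v^3 + 8*v^2 + 8*v + 3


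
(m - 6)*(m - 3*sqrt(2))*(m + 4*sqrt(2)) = m^3 - 6*m^2 + sqrt(2)*m^2 - 24*m - 6*sqrt(2)*m + 144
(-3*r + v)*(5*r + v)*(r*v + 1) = -15*r^3*v + 2*r^2*v^2 - 15*r^2 + r*v^3 + 2*r*v + v^2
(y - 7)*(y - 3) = y^2 - 10*y + 21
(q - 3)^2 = q^2 - 6*q + 9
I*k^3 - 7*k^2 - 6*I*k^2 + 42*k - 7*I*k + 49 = (k - 7)*(k + 7*I)*(I*k + I)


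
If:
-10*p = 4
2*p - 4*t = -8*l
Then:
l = t/2 + 1/10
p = -2/5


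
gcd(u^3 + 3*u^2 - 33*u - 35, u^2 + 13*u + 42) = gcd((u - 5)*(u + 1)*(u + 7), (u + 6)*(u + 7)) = u + 7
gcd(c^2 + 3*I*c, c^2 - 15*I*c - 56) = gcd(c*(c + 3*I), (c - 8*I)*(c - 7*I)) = 1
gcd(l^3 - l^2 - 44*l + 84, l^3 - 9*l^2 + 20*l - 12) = l^2 - 8*l + 12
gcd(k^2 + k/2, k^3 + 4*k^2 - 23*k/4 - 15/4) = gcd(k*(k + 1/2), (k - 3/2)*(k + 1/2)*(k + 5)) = k + 1/2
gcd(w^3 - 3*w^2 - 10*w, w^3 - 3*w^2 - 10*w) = w^3 - 3*w^2 - 10*w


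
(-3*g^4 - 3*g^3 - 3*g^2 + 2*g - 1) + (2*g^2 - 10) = -3*g^4 - 3*g^3 - g^2 + 2*g - 11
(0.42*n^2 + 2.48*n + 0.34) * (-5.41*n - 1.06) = -2.2722*n^3 - 13.862*n^2 - 4.4682*n - 0.3604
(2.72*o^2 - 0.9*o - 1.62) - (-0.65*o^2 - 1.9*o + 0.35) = 3.37*o^2 + 1.0*o - 1.97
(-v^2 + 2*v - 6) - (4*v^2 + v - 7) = -5*v^2 + v + 1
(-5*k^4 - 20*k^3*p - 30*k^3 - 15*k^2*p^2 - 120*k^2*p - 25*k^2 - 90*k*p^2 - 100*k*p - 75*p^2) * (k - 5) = -5*k^5 - 20*k^4*p - 5*k^4 - 15*k^3*p^2 - 20*k^3*p + 125*k^3 - 15*k^2*p^2 + 500*k^2*p + 125*k^2 + 375*k*p^2 + 500*k*p + 375*p^2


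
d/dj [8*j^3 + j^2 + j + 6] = 24*j^2 + 2*j + 1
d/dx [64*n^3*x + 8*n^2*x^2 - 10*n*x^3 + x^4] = 64*n^3 + 16*n^2*x - 30*n*x^2 + 4*x^3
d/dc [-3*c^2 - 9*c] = -6*c - 9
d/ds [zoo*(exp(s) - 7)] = zoo*exp(s)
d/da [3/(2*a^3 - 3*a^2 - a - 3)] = 3*(-6*a^2 + 6*a + 1)/(-2*a^3 + 3*a^2 + a + 3)^2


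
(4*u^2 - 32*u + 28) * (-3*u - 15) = -12*u^3 + 36*u^2 + 396*u - 420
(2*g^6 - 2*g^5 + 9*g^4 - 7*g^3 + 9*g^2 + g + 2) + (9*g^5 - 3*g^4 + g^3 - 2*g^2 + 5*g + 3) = 2*g^6 + 7*g^5 + 6*g^4 - 6*g^3 + 7*g^2 + 6*g + 5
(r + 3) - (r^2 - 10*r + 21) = -r^2 + 11*r - 18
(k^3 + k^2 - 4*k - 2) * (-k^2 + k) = -k^5 + 5*k^3 - 2*k^2 - 2*k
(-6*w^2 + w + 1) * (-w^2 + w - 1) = 6*w^4 - 7*w^3 + 6*w^2 - 1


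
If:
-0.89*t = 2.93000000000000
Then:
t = -3.29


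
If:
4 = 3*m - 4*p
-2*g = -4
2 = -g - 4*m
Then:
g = 2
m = -1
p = -7/4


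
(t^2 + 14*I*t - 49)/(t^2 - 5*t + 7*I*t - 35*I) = (t + 7*I)/(t - 5)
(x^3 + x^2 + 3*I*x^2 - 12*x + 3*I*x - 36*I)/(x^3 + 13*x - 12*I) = (x^3 + x^2*(1 + 3*I) + 3*x*(-4 + I) - 36*I)/(x^3 + 13*x - 12*I)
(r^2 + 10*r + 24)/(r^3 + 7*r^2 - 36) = (r + 4)/(r^2 + r - 6)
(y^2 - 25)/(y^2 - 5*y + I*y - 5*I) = (y + 5)/(y + I)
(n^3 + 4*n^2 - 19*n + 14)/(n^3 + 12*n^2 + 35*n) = (n^2 - 3*n + 2)/(n*(n + 5))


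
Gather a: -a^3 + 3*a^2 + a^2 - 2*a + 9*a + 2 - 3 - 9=-a^3 + 4*a^2 + 7*a - 10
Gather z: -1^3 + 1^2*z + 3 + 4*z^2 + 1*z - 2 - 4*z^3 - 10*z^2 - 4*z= -4*z^3 - 6*z^2 - 2*z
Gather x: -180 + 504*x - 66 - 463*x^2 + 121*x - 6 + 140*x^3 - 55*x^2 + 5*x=140*x^3 - 518*x^2 + 630*x - 252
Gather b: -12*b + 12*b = 0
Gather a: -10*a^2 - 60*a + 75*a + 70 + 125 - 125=-10*a^2 + 15*a + 70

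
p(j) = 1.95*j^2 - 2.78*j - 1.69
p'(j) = 3.9*j - 2.78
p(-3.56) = 32.92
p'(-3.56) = -16.66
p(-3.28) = 28.41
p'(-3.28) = -15.57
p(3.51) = 12.58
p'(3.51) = 10.91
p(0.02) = -1.74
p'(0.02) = -2.70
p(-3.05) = 24.93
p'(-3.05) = -14.68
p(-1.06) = 3.45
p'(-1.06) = -6.91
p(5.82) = 48.18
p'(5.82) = 19.92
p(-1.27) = 4.99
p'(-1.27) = -7.73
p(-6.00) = 85.19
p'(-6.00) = -26.18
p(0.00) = -1.69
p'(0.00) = -2.78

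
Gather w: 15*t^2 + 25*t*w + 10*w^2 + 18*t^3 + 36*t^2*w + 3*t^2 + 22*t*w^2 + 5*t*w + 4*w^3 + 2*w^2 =18*t^3 + 18*t^2 + 4*w^3 + w^2*(22*t + 12) + w*(36*t^2 + 30*t)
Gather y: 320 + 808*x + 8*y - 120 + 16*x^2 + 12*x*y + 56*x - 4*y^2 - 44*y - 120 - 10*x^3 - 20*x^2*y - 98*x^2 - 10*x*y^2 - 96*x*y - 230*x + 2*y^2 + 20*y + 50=-10*x^3 - 82*x^2 + 634*x + y^2*(-10*x - 2) + y*(-20*x^2 - 84*x - 16) + 130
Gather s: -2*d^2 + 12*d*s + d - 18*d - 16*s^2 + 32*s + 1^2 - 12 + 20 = -2*d^2 - 17*d - 16*s^2 + s*(12*d + 32) + 9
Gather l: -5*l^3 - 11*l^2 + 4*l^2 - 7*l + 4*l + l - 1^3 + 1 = -5*l^3 - 7*l^2 - 2*l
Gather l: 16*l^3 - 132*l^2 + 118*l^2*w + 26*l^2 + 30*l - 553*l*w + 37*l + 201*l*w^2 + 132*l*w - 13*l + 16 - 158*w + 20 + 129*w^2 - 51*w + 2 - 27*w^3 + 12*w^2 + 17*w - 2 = 16*l^3 + l^2*(118*w - 106) + l*(201*w^2 - 421*w + 54) - 27*w^3 + 141*w^2 - 192*w + 36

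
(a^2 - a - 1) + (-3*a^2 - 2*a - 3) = -2*a^2 - 3*a - 4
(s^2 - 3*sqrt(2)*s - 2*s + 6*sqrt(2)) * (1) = s^2 - 3*sqrt(2)*s - 2*s + 6*sqrt(2)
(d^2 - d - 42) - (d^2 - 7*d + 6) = 6*d - 48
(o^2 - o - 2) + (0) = o^2 - o - 2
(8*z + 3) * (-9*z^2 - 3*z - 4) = -72*z^3 - 51*z^2 - 41*z - 12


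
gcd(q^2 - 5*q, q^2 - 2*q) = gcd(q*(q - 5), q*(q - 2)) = q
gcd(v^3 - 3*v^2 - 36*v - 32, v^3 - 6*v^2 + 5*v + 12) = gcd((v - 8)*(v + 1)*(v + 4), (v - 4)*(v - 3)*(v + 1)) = v + 1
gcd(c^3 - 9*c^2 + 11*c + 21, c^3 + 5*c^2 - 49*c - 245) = c - 7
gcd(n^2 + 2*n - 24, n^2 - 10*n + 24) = n - 4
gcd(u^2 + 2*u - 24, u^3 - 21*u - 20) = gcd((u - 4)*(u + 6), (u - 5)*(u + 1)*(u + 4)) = 1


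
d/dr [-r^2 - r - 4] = -2*r - 1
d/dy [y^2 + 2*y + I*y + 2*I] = 2*y + 2 + I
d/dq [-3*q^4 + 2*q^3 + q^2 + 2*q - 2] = -12*q^3 + 6*q^2 + 2*q + 2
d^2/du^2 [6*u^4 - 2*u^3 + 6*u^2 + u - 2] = 72*u^2 - 12*u + 12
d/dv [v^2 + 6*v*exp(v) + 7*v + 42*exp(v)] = 6*v*exp(v) + 2*v + 48*exp(v) + 7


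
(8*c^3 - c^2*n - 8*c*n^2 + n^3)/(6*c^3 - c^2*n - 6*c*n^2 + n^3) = (8*c - n)/(6*c - n)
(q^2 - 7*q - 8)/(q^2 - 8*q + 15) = (q^2 - 7*q - 8)/(q^2 - 8*q + 15)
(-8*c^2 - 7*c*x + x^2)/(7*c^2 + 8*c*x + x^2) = (-8*c + x)/(7*c + x)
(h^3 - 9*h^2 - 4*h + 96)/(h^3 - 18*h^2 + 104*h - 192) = (h + 3)/(h - 6)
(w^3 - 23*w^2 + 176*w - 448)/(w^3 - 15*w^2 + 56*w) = (w - 8)/w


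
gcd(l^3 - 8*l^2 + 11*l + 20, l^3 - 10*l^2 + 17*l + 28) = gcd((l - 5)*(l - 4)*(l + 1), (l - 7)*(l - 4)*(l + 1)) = l^2 - 3*l - 4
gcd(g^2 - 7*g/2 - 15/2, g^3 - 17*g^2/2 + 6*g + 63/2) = g + 3/2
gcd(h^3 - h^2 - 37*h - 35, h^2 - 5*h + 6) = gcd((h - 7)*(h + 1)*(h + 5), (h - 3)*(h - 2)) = 1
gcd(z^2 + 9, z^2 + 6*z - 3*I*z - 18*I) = z - 3*I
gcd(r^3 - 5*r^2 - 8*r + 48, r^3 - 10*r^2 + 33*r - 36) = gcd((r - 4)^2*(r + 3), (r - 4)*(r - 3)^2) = r - 4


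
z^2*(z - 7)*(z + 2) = z^4 - 5*z^3 - 14*z^2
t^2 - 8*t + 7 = (t - 7)*(t - 1)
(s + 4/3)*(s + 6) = s^2 + 22*s/3 + 8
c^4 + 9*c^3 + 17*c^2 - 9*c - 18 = (c - 1)*(c + 1)*(c + 3)*(c + 6)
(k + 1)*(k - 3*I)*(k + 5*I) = k^3 + k^2 + 2*I*k^2 + 15*k + 2*I*k + 15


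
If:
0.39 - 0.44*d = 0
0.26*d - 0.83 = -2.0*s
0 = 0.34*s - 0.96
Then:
No Solution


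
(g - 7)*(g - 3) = g^2 - 10*g + 21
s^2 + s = s*(s + 1)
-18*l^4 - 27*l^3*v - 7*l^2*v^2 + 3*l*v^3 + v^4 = (-3*l + v)*(l + v)*(2*l + v)*(3*l + v)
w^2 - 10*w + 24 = (w - 6)*(w - 4)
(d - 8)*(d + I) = d^2 - 8*d + I*d - 8*I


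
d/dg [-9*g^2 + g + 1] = 1 - 18*g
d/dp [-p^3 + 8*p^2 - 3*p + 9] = -3*p^2 + 16*p - 3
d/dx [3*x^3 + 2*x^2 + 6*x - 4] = 9*x^2 + 4*x + 6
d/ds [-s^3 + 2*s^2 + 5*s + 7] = -3*s^2 + 4*s + 5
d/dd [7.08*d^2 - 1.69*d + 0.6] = 14.16*d - 1.69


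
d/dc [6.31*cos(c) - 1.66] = -6.31*sin(c)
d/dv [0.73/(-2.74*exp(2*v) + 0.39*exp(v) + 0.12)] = (4.0004*exp(v) - 0.2847)*exp(v)/(-2.74*exp(2*v) + 0.39*exp(v) + 0.12)^2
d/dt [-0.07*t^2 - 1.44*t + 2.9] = -0.14*t - 1.44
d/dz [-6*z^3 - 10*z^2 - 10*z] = -18*z^2 - 20*z - 10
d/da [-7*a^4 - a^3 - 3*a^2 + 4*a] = -28*a^3 - 3*a^2 - 6*a + 4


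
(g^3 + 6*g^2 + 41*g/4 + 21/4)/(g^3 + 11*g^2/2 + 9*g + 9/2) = (g + 7/2)/(g + 3)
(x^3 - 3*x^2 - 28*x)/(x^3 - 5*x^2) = (x^2 - 3*x - 28)/(x*(x - 5))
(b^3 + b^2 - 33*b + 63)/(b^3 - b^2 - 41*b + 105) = (b - 3)/(b - 5)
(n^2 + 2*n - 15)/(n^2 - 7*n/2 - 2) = 2*(-n^2 - 2*n + 15)/(-2*n^2 + 7*n + 4)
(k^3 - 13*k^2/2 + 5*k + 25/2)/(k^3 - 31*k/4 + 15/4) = 2*(k^2 - 4*k - 5)/(2*k^2 + 5*k - 3)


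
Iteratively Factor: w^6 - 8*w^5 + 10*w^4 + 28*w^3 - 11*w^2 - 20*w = (w + 1)*(w^5 - 9*w^4 + 19*w^3 + 9*w^2 - 20*w) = (w - 4)*(w + 1)*(w^4 - 5*w^3 - w^2 + 5*w) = w*(w - 4)*(w + 1)*(w^3 - 5*w^2 - w + 5) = w*(w - 4)*(w + 1)^2*(w^2 - 6*w + 5) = w*(w - 4)*(w - 1)*(w + 1)^2*(w - 5)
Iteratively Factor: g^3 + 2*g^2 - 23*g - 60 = (g - 5)*(g^2 + 7*g + 12) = (g - 5)*(g + 3)*(g + 4)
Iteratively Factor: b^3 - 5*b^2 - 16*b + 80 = (b - 4)*(b^2 - b - 20) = (b - 5)*(b - 4)*(b + 4)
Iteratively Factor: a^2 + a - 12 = (a - 3)*(a + 4)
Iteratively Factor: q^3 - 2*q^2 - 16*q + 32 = (q + 4)*(q^2 - 6*q + 8) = (q - 2)*(q + 4)*(q - 4)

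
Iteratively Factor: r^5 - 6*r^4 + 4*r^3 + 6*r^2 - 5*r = (r + 1)*(r^4 - 7*r^3 + 11*r^2 - 5*r) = r*(r + 1)*(r^3 - 7*r^2 + 11*r - 5) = r*(r - 1)*(r + 1)*(r^2 - 6*r + 5) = r*(r - 1)^2*(r + 1)*(r - 5)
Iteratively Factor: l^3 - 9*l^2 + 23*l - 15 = (l - 3)*(l^2 - 6*l + 5) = (l - 5)*(l - 3)*(l - 1)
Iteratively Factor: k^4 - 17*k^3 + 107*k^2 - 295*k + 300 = (k - 3)*(k^3 - 14*k^2 + 65*k - 100) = (k - 5)*(k - 3)*(k^2 - 9*k + 20) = (k - 5)^2*(k - 3)*(k - 4)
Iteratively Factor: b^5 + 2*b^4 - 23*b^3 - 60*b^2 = (b + 4)*(b^4 - 2*b^3 - 15*b^2) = (b + 3)*(b + 4)*(b^3 - 5*b^2) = b*(b + 3)*(b + 4)*(b^2 - 5*b) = b^2*(b + 3)*(b + 4)*(b - 5)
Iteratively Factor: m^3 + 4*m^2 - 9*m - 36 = (m - 3)*(m^2 + 7*m + 12) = (m - 3)*(m + 3)*(m + 4)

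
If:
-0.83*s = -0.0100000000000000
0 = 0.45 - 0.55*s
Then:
No Solution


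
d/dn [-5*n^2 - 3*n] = -10*n - 3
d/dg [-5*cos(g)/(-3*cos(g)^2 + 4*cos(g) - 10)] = 5*(3*cos(g)^2 - 10)*sin(g)/(3*sin(g)^2 + 4*cos(g) - 13)^2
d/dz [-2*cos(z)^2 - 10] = 2*sin(2*z)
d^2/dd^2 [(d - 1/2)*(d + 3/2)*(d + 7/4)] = 6*d + 11/2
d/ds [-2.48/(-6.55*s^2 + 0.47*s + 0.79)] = (1.1656 - 32.488*s)/(-6.55*s^2 + 0.47*s + 0.79)^2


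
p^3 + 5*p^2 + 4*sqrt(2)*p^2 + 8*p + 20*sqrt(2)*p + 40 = (p + 5)*(p + 2*sqrt(2))^2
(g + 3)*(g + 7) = g^2 + 10*g + 21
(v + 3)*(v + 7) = v^2 + 10*v + 21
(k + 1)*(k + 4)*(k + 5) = k^3 + 10*k^2 + 29*k + 20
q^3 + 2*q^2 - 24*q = q*(q - 4)*(q + 6)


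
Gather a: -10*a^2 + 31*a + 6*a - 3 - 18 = -10*a^2 + 37*a - 21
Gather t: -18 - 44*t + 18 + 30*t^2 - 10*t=30*t^2 - 54*t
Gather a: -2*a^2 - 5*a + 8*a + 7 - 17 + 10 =-2*a^2 + 3*a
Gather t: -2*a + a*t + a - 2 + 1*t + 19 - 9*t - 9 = -a + t*(a - 8) + 8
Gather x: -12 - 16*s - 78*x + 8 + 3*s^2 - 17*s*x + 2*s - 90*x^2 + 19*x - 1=3*s^2 - 14*s - 90*x^2 + x*(-17*s - 59) - 5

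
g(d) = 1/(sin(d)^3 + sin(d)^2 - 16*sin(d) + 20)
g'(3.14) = -0.04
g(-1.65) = 0.03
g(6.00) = 0.04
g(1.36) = 0.16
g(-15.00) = 0.03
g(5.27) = 0.03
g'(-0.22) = 0.03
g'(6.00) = 0.03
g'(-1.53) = 0.00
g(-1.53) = 0.03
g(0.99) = 0.13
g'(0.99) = 0.11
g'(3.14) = -0.04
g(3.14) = 0.05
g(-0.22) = 0.04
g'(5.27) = 0.01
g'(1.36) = 0.06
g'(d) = (-3*sin(d)^2*cos(d) - 2*sin(d)*cos(d) + 16*cos(d))/(sin(d)^3 + sin(d)^2 - 16*sin(d) + 20)^2 = -(3*sin(d) + 8)*cos(d)/((sin(d) - 2)^3*(sin(d) + 5)^2)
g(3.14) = 0.05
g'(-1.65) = -0.00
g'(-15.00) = -0.01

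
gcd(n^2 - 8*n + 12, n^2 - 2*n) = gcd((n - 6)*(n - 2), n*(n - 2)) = n - 2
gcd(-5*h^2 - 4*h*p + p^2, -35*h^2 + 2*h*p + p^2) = -5*h + p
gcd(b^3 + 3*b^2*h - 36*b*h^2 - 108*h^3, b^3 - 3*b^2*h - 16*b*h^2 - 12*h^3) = b - 6*h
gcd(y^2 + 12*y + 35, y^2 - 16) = 1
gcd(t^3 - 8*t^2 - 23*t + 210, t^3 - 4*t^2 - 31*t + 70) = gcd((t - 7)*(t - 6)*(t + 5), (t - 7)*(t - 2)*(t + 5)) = t^2 - 2*t - 35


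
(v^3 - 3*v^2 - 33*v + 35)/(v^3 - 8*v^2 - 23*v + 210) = (v - 1)/(v - 6)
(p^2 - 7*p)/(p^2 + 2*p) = (p - 7)/(p + 2)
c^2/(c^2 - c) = c/(c - 1)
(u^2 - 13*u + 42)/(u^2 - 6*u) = (u - 7)/u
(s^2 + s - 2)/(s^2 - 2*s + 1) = (s + 2)/(s - 1)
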